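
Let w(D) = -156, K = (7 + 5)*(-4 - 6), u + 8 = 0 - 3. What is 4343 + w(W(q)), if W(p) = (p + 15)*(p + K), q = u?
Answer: 4187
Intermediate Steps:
u = -11 (u = -8 + (0 - 3) = -8 - 3 = -11)
q = -11
K = -120 (K = 12*(-10) = -120)
W(p) = (-120 + p)*(15 + p) (W(p) = (p + 15)*(p - 120) = (15 + p)*(-120 + p) = (-120 + p)*(15 + p))
4343 + w(W(q)) = 4343 - 156 = 4187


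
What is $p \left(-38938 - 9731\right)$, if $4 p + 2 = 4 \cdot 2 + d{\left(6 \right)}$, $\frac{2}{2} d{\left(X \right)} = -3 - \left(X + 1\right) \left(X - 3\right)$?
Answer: $\frac{438021}{2} \approx 2.1901 \cdot 10^{5}$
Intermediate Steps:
$d{\left(X \right)} = -3 - \left(1 + X\right) \left(-3 + X\right)$ ($d{\left(X \right)} = -3 - \left(X + 1\right) \left(X - 3\right) = -3 - \left(1 + X\right) \left(-3 + X\right)$)
$p = - \frac{9}{2}$ ($p = - \frac{1}{2} + \frac{4 \cdot 2 + 6 \left(2 - 6\right)}{4} = - \frac{1}{2} + \frac{8 + 6 \left(2 - 6\right)}{4} = - \frac{1}{2} + \frac{8 + 6 \left(-4\right)}{4} = - \frac{1}{2} + \frac{8 - 24}{4} = - \frac{1}{2} + \frac{1}{4} \left(-16\right) = - \frac{1}{2} - 4 = - \frac{9}{2} \approx -4.5$)
$p \left(-38938 - 9731\right) = - \frac{9 \left(-38938 - 9731\right)}{2} = \left(- \frac{9}{2}\right) \left(-48669\right) = \frac{438021}{2}$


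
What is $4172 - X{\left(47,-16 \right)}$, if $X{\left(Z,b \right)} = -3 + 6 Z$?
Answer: $3893$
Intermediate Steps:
$4172 - X{\left(47,-16 \right)} = 4172 - \left(-3 + 6 \cdot 47\right) = 4172 - \left(-3 + 282\right) = 4172 - 279 = 3893$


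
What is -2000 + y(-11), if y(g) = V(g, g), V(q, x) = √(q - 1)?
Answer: -2000 + 2*I*√3 ≈ -2000.0 + 3.4641*I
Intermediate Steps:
V(q, x) = √(-1 + q)
y(g) = √(-1 + g)
-2000 + y(-11) = -2000 + √(-1 - 11) = -2000 + √(-12) = -2000 + 2*I*√3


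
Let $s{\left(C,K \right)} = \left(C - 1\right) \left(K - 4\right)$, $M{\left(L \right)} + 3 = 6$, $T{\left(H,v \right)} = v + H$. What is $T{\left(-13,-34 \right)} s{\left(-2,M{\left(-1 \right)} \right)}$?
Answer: $-141$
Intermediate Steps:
$T{\left(H,v \right)} = H + v$
$M{\left(L \right)} = 3$ ($M{\left(L \right)} = -3 + 6 = 3$)
$s{\left(C,K \right)} = \left(-1 + C\right) \left(-4 + K\right)$
$T{\left(-13,-34 \right)} s{\left(-2,M{\left(-1 \right)} \right)} = \left(-13 - 34\right) \left(4 - 3 - -8 - 6\right) = - 47 \left(4 - 3 + 8 - 6\right) = \left(-47\right) 3 = -141$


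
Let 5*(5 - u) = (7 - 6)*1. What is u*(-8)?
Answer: -192/5 ≈ -38.400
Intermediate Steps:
u = 24/5 (u = 5 - (7 - 6)/5 = 5 - 1/5 = 5 - ⅕*1 = 5 - ⅕ = 24/5 ≈ 4.8000)
u*(-8) = (24/5)*(-8) = -192/5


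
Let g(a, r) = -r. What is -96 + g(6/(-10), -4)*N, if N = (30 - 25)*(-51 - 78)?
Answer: -2676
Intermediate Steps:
N = -645 (N = 5*(-129) = -645)
-96 + g(6/(-10), -4)*N = -96 - 1*(-4)*(-645) = -96 + 4*(-645) = -96 - 2580 = -2676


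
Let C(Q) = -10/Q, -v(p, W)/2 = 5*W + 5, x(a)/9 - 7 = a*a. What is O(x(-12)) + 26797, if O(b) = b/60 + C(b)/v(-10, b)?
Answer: 49569149917/1848240 ≈ 26820.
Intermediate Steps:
x(a) = 63 + 9*a**2 (x(a) = 63 + 9*(a*a) = 63 + 9*a**2)
v(p, W) = -10 - 10*W (v(p, W) = -2*(5*W + 5) = -2*(5 + 5*W) = -10 - 10*W)
O(b) = b/60 - 10/(b*(-10 - 10*b)) (O(b) = b/60 + (-10/b)/(-10 - 10*b) = b*(1/60) - 10/(b*(-10 - 10*b)) = b/60 - 10/(b*(-10 - 10*b)))
O(x(-12)) + 26797 = (60 + (63 + 9*(-12)**2)**2*(1 + (63 + 9*(-12)**2)))/(60*(63 + 9*(-12)**2)*(1 + (63 + 9*(-12)**2))) + 26797 = (60 + (63 + 9*144)**2*(1 + (63 + 9*144)))/(60*(63 + 9*144)*(1 + (63 + 9*144))) + 26797 = (60 + (63 + 1296)**2*(1 + (63 + 1296)))/(60*(63 + 1296)*(1 + (63 + 1296))) + 26797 = (1/60)*(60 + 1359**2*(1 + 1359))/(1359*(1 + 1359)) + 26797 = (1/60)*(1/1359)*(60 + 1846881*1360)/1360 + 26797 = (1/60)*(1/1359)*(1/1360)*(60 + 2511758160) + 26797 = (1/60)*(1/1359)*(1/1360)*2511758220 + 26797 = 41862637/1848240 + 26797 = 49569149917/1848240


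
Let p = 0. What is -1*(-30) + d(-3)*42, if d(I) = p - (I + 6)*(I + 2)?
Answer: 156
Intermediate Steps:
d(I) = -(2 + I)*(6 + I) (d(I) = 0 - (I + 6)*(I + 2) = 0 - (6 + I)*(2 + I) = 0 - (2 + I)*(6 + I) = -(2 + I)*(6 + I))
-1*(-30) + d(-3)*42 = -1*(-30) + (-12 - 1*(-3)**2 - 8*(-3))*42 = 30 + (-12 - 1*9 + 24)*42 = 30 + (-12 - 9 + 24)*42 = 30 + 3*42 = 30 + 126 = 156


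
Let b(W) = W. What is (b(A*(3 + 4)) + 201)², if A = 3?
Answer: 49284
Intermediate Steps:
(b(A*(3 + 4)) + 201)² = (3*(3 + 4) + 201)² = (3*7 + 201)² = (21 + 201)² = 222² = 49284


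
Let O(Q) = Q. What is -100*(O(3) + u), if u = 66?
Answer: -6900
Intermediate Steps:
-100*(O(3) + u) = -100*(3 + 66) = -100*69 = -6900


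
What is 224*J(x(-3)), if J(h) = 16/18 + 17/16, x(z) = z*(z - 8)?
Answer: 3934/9 ≈ 437.11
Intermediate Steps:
x(z) = z*(-8 + z)
J(h) = 281/144 (J(h) = 16*(1/18) + 17*(1/16) = 8/9 + 17/16 = 281/144)
224*J(x(-3)) = 224*(281/144) = 3934/9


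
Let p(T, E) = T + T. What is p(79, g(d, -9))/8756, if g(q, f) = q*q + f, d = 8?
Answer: 79/4378 ≈ 0.018045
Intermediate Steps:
g(q, f) = f + q**2 (g(q, f) = q**2 + f = f + q**2)
p(T, E) = 2*T
p(79, g(d, -9))/8756 = (2*79)/8756 = 158*(1/8756) = 79/4378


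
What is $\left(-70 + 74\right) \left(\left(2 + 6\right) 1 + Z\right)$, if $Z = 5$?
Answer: $52$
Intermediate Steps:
$\left(-70 + 74\right) \left(\left(2 + 6\right) 1 + Z\right) = \left(-70 + 74\right) \left(\left(2 + 6\right) 1 + 5\right) = 4 \left(8 \cdot 1 + 5\right) = 4 \left(8 + 5\right) = 4 \cdot 13 = 52$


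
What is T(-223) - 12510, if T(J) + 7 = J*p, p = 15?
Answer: -15862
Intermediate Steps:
T(J) = -7 + 15*J (T(J) = -7 + J*15 = -7 + 15*J)
T(-223) - 12510 = (-7 + 15*(-223)) - 12510 = (-7 - 3345) - 12510 = -3352 - 12510 = -15862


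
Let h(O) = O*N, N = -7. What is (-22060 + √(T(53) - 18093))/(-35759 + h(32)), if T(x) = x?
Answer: 22060/35983 - 2*I*√4510/35983 ≈ 0.61307 - 0.0037327*I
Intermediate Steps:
h(O) = -7*O (h(O) = O*(-7) = -7*O)
(-22060 + √(T(53) - 18093))/(-35759 + h(32)) = (-22060 + √(53 - 18093))/(-35759 - 7*32) = (-22060 + √(-18040))/(-35759 - 224) = (-22060 + 2*I*√4510)/(-35983) = (-22060 + 2*I*√4510)*(-1/35983) = 22060/35983 - 2*I*√4510/35983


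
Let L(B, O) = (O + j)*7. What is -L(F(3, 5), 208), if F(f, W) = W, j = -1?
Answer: -1449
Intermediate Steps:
L(B, O) = -7 + 7*O (L(B, O) = (O - 1)*7 = (-1 + O)*7 = -7 + 7*O)
-L(F(3, 5), 208) = -(-7 + 7*208) = -(-7 + 1456) = -1*1449 = -1449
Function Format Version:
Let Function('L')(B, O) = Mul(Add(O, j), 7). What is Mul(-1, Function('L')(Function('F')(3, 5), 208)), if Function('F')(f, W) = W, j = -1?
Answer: -1449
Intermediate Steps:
Function('L')(B, O) = Add(-7, Mul(7, O)) (Function('L')(B, O) = Mul(Add(O, -1), 7) = Mul(Add(-1, O), 7) = Add(-7, Mul(7, O)))
Mul(-1, Function('L')(Function('F')(3, 5), 208)) = Mul(-1, Add(-7, Mul(7, 208))) = Mul(-1, Add(-7, 1456)) = Mul(-1, 1449) = -1449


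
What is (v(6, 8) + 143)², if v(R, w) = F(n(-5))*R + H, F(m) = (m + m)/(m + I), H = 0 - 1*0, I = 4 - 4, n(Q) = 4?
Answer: 24025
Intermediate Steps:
I = 0
H = 0 (H = 0 + 0 = 0)
F(m) = 2 (F(m) = (m + m)/(m + 0) = (2*m)/m = 2)
v(R, w) = 2*R (v(R, w) = 2*R + 0 = 2*R)
(v(6, 8) + 143)² = (2*6 + 143)² = (12 + 143)² = 155² = 24025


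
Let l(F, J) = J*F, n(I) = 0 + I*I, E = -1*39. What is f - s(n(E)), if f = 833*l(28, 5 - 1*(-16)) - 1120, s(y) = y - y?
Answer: 488684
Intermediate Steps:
E = -39
n(I) = I² (n(I) = 0 + I² = I²)
s(y) = 0
l(F, J) = F*J
f = 488684 (f = 833*(28*(5 - 1*(-16))) - 1120 = 833*(28*(5 + 16)) - 1120 = 833*(28*21) - 1120 = 833*588 - 1120 = 489804 - 1120 = 488684)
f - s(n(E)) = 488684 - 1*0 = 488684 + 0 = 488684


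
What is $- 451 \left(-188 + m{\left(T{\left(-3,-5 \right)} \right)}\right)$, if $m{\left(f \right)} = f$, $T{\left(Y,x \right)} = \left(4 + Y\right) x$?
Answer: $87043$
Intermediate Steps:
$T{\left(Y,x \right)} = x \left(4 + Y\right)$
$- 451 \left(-188 + m{\left(T{\left(-3,-5 \right)} \right)}\right) = - 451 \left(-188 - 5 \left(4 - 3\right)\right) = - 451 \left(-188 - 5\right) = \left(-451\right) \left(-193\right) = 87043$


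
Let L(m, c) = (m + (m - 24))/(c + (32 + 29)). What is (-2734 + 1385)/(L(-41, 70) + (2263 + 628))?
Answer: -176719/378615 ≈ -0.46675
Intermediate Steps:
L(m, c) = (-24 + 2*m)/(61 + c) (L(m, c) = (m + (-24 + m))/(c + 61) = (-24 + 2*m)/(61 + c))
(-2734 + 1385)/(L(-41, 70) + (2263 + 628)) = (-2734 + 1385)/(2*(-12 - 41)/(61 + 70) + (2263 + 628)) = -1349/(2*(-53)/131 + 2891) = -1349/(2*(1/131)*(-53) + 2891) = -1349/(-106/131 + 2891) = -1349/378615/131 = -1349*131/378615 = -176719/378615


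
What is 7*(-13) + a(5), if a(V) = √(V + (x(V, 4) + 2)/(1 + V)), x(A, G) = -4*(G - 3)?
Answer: -91 + √42/3 ≈ -88.840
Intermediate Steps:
x(A, G) = 12 - 4*G (x(A, G) = -4*(-3 + G) = 12 - 4*G)
a(V) = √(V - 2/(1 + V)) (a(V) = √(V + ((12 - 4*4) + 2)/(1 + V)) = √(V + ((12 - 16) + 2)/(1 + V)) = √(V + (-4 + 2)/(1 + V)) = √(V - 2/(1 + V)))
7*(-13) + a(5) = 7*(-13) + √((-2 + 5*(1 + 5))/(1 + 5)) = -91 + √((-2 + 5*6)/6) = -91 + √((-2 + 30)/6) = -91 + √((⅙)*28) = -91 + √(14/3) = -91 + √42/3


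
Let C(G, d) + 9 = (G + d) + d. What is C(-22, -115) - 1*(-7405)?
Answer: 7144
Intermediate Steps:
C(G, d) = -9 + G + 2*d (C(G, d) = -9 + ((G + d) + d) = -9 + (G + 2*d) = -9 + G + 2*d)
C(-22, -115) - 1*(-7405) = (-9 - 22 + 2*(-115)) - 1*(-7405) = (-9 - 22 - 230) + 7405 = -261 + 7405 = 7144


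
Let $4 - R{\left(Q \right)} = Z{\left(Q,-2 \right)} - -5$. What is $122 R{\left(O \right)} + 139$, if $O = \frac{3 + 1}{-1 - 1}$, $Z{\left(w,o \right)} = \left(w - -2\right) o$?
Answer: $17$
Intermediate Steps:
$Z{\left(w,o \right)} = o \left(2 + w\right)$ ($Z{\left(w,o \right)} = \left(w + 2\right) o = \left(2 + w\right) o = o \left(2 + w\right)$)
$O = -2$ ($O = \frac{4}{-2} = 4 \left(- \frac{1}{2}\right) = -2$)
$R{\left(Q \right)} = 3 + 2 Q$ ($R{\left(Q \right)} = 4 - \left(- 2 \left(2 + Q\right) - -5\right) = 4 - \left(\left(-4 - 2 Q\right) + 5\right) = 4 - \left(1 - 2 Q\right) = 4 + \left(-1 + 2 Q\right) = 3 + 2 Q$)
$122 R{\left(O \right)} + 139 = 122 \left(3 + 2 \left(-2\right)\right) + 139 = 122 \left(3 - 4\right) + 139 = 122 \left(-1\right) + 139 = -122 + 139 = 17$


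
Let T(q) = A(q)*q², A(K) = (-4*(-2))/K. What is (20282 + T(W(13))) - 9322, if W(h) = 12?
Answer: 11056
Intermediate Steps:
A(K) = 8/K
T(q) = 8*q (T(q) = (8/q)*q² = 8*q)
(20282 + T(W(13))) - 9322 = (20282 + 8*12) - 9322 = (20282 + 96) - 9322 = 20378 - 9322 = 11056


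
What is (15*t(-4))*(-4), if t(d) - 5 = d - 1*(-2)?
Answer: -180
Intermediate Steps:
t(d) = 7 + d (t(d) = 5 + (d - 1*(-2)) = 5 + (d + 2) = 5 + (2 + d) = 7 + d)
(15*t(-4))*(-4) = (15*(7 - 4))*(-4) = (15*3)*(-4) = 45*(-4) = -180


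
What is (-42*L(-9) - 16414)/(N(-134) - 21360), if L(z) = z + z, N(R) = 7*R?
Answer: 7829/11149 ≈ 0.70222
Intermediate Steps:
L(z) = 2*z
(-42*L(-9) - 16414)/(N(-134) - 21360) = (-84*(-9) - 16414)/(7*(-134) - 21360) = (-42*(-18) - 16414)/(-938 - 21360) = (756 - 16414)/(-22298) = -15658*(-1/22298) = 7829/11149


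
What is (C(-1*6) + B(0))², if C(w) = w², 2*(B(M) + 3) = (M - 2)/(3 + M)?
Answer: 9604/9 ≈ 1067.1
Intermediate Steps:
B(M) = -3 + (-2 + M)/(2*(3 + M)) (B(M) = -3 + ((M - 2)/(3 + M))/2 = -3 + ((-2 + M)/(3 + M))/2 = -3 + (-2 + M)/(2*(3 + M)))
(C(-1*6) + B(0))² = ((-1*6)² + 5*(-4 - 1*0)/(2*(3 + 0)))² = ((-6)² + (5/2)*(-4 + 0)/3)² = (36 + (5/2)*(⅓)*(-4))² = (36 - 10/3)² = (98/3)² = 9604/9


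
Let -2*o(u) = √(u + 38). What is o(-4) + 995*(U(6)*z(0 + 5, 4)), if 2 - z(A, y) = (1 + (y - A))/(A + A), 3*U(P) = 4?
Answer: 7960/3 - √34/2 ≈ 2650.4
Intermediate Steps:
U(P) = 4/3 (U(P) = (⅓)*4 = 4/3)
z(A, y) = 2 - (1 + y - A)/(2*A) (z(A, y) = 2 - (1 + (y - A))/(A + A) = 2 - (1 + y - A)/(2*A))
o(u) = -√(38 + u)/2 (o(u) = -√(u + 38)/2 = -√(38 + u)/2)
o(-4) + 995*(U(6)*z(0 + 5, 4)) = -√(38 - 4)/2 + 995*(4*((-1 - 1*4 + 5*(0 + 5))/(2*(0 + 5)))/3) = -√34/2 + 995*(4*((½)*(-1 - 4 + 5*5)/5)/3) = -√34/2 + 995*(4*((½)*(⅕)*(-1 - 4 + 25))/3) = -√34/2 + 995*(4*((½)*(⅕)*20)/3) = -√34/2 + 995*((4/3)*2) = -√34/2 + 995*(8/3) = -√34/2 + 7960/3 = 7960/3 - √34/2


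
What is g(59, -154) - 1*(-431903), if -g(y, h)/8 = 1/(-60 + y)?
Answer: 431911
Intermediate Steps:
g(y, h) = -8/(-60 + y)
g(59, -154) - 1*(-431903) = -8/(-60 + 59) - 1*(-431903) = -8/(-1) + 431903 = -8*(-1) + 431903 = 8 + 431903 = 431911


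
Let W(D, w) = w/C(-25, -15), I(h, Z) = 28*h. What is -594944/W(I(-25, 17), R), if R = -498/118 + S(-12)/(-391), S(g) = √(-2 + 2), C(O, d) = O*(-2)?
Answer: 21145600/3 ≈ 7.0485e+6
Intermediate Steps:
C(O, d) = -2*O
S(g) = 0 (S(g) = √0 = 0)
R = -249/59 (R = -498/118 + 0/(-391) = -498*1/118 + 0*(-1/391) = -249/59 + 0 = -249/59 ≈ -4.2203)
W(D, w) = w/50 (W(D, w) = w/((-2*(-25))) = w/50)
-594944/W(I(-25, 17), R) = -594944/((1/50)*(-249/59)) = -594944/(-249/2950) = -594944*(-2950/249) = 21145600/3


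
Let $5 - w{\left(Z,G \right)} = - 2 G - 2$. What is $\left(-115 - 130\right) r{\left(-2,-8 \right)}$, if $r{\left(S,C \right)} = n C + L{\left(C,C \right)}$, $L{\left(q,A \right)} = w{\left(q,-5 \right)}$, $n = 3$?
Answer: $6615$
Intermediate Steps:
$w{\left(Z,G \right)} = 7 + 2 G$ ($w{\left(Z,G \right)} = 5 - \left(- 2 G - 2\right) = 5 - \left(-2 - 2 G\right) = 5 + \left(2 + 2 G\right) = 7 + 2 G$)
$L{\left(q,A \right)} = -3$ ($L{\left(q,A \right)} = 7 + 2 \left(-5\right) = 7 - 10 = -3$)
$r{\left(S,C \right)} = -3 + 3 C$ ($r{\left(S,C \right)} = 3 C - 3 = -3 + 3 C$)
$\left(-115 - 130\right) r{\left(-2,-8 \right)} = \left(-115 - 130\right) \left(-3 + 3 \left(-8\right)\right) = - 245 \left(-3 - 24\right) = \left(-245\right) \left(-27\right) = 6615$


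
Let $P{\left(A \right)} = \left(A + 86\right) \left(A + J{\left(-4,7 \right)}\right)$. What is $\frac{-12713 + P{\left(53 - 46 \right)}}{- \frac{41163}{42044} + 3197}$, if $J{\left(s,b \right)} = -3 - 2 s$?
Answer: $- \frac{487584268}{134373505} \approx -3.6286$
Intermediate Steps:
$P{\left(A \right)} = \left(5 + A\right) \left(86 + A\right)$ ($P{\left(A \right)} = \left(A + 86\right) \left(A - -5\right) = \left(86 + A\right) \left(A + \left(-3 + 8\right)\right) = \left(86 + A\right) \left(A + 5\right) = \left(86 + A\right) \left(5 + A\right) = \left(5 + A\right) \left(86 + A\right)$)
$\frac{-12713 + P{\left(53 - 46 \right)}}{- \frac{41163}{42044} + 3197} = \frac{-12713 + \left(430 + \left(53 - 46\right)^{2} + 91 \left(53 - 46\right)\right)}{- \frac{41163}{42044} + 3197} = \frac{-12713 + \left(430 + 7^{2} + 91 \cdot 7\right)}{\left(-41163\right) \frac{1}{42044} + 3197} = \frac{-12713 + \left(430 + 49 + 637\right)}{- \frac{41163}{42044} + 3197} = \frac{-12713 + 1116}{\frac{134373505}{42044}} = \left(-11597\right) \frac{42044}{134373505} = - \frac{487584268}{134373505}$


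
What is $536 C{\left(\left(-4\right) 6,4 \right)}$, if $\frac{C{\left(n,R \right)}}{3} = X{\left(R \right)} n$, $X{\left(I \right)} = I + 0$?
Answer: $-154368$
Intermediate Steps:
$X{\left(I \right)} = I$
$C{\left(n,R \right)} = 3 R n$
$536 C{\left(\left(-4\right) 6,4 \right)} = 536 \cdot 3 \cdot 4 \left(\left(-4\right) 6\right) = 536 \cdot 3 \cdot 4 \left(-24\right) = 536 \left(-288\right) = -154368$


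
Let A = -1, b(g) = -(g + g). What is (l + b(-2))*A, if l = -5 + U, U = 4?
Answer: -3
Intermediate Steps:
b(g) = -2*g
l = -1 (l = -5 + 4 = -1)
(l + b(-2))*A = (-1 - 2*(-2))*(-1) = (-1 + 4)*(-1) = 3*(-1) = -3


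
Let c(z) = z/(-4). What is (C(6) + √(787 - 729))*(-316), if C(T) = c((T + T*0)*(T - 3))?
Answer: 1422 - 316*√58 ≈ -984.58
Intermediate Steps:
c(z) = -z/4 (c(z) = z*(-¼) = -z/4)
C(T) = -T*(-3 + T)/4 (C(T) = -(T + T*0)*(T - 3)/4 = -(T + 0)*(-3 + T)/4 = -T*(-3 + T)/4)
(C(6) + √(787 - 729))*(-316) = ((¼)*6*(3 - 1*6) + √(787 - 729))*(-316) = ((¼)*6*(3 - 6) + √58)*(-316) = ((¼)*6*(-3) + √58)*(-316) = (-9/2 + √58)*(-316) = 1422 - 316*√58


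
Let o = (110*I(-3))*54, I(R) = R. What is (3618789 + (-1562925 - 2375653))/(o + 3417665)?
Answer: -319789/3399845 ≈ -0.094060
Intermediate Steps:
o = -17820 (o = (110*(-3))*54 = -330*54 = -17820)
(3618789 + (-1562925 - 2375653))/(o + 3417665) = (3618789 + (-1562925 - 2375653))/(-17820 + 3417665) = (3618789 - 3938578)/3399845 = -319789*1/3399845 = -319789/3399845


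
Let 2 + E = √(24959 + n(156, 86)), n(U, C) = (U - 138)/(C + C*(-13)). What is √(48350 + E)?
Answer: √(357581808 + 86*√184596635)/86 ≈ 220.24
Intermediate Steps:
n(U, C) = -(-138 + U)/(12*C) (n(U, C) = (-138 + U)/(C - 13*C) = (-138 + U)/((-12*C)) = (-138 + U)*(-1/(12*C)) = -(-138 + U)/(12*C))
E = -2 + √184596635/86 (E = -2 + √(24959 + (1/12)*(138 - 1*156)/86) = -2 + √(24959 + (1/12)*(1/86)*(138 - 156)) = -2 + √(24959 + (1/12)*(1/86)*(-18)) = -2 + √(24959 - 3/172) = -2 + √(4292945/172) = -2 + √184596635/86 ≈ 155.98)
√(48350 + E) = √(48350 + (-2 + √184596635/86)) = √(48348 + √184596635/86)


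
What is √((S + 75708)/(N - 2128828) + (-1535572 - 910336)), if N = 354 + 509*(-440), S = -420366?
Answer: I*√3383880326995734419/1176217 ≈ 1563.9*I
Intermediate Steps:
N = -223606 (N = 354 - 223960 = -223606)
√((S + 75708)/(N - 2128828) + (-1535572 - 910336)) = √((-420366 + 75708)/(-223606 - 2128828) + (-1535572 - 910336)) = √(-344658/(-2352434) - 2445908) = √(-344658*(-1/2352434) - 2445908) = √(172329/1176217 - 2445908) = √(-2876918397707/1176217) = I*√3383880326995734419/1176217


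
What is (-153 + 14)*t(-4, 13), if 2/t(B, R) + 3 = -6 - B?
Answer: 278/5 ≈ 55.600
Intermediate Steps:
t(B, R) = 2/(-9 - B) (t(B, R) = 2/(-3 + (-6 - B)) = 2/(-9 - B))
(-153 + 14)*t(-4, 13) = (-153 + 14)*(-2/(9 - 4)) = -(-278)/5 = -139*(-⅖) = 278/5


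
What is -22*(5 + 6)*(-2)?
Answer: 484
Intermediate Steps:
-22*(5 + 6)*(-2) = -242*(-2) = -22*(-22) = 484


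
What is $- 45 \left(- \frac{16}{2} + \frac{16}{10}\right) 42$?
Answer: $12096$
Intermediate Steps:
$- 45 \left(- \frac{16}{2} + \frac{16}{10}\right) 42 = - 45 \left(\left(-16\right) \frac{1}{2} + 16 \cdot \frac{1}{10}\right) 42 = - 45 \left(-8 + \frac{8}{5}\right) 42 = \left(-45\right) \left(- \frac{32}{5}\right) 42 = 288 \cdot 42 = 12096$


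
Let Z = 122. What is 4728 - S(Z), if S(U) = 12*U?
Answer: 3264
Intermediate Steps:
4728 - S(Z) = 4728 - 12*122 = 4728 - 1*1464 = 4728 - 1464 = 3264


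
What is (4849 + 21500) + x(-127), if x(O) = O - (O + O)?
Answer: 26476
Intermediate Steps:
x(O) = -O (x(O) = O - 2*O = -O)
(4849 + 21500) + x(-127) = (4849 + 21500) - 1*(-127) = 26349 + 127 = 26476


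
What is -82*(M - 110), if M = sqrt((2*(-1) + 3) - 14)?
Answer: 9020 - 82*I*sqrt(13) ≈ 9020.0 - 295.66*I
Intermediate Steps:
M = I*sqrt(13) (M = sqrt((-2 + 3) - 14) = sqrt(1 - 14) = sqrt(-13) = I*sqrt(13) ≈ 3.6056*I)
-82*(M - 110) = -82*(I*sqrt(13) - 110) = -82*(-110 + I*sqrt(13)) = 9020 - 82*I*sqrt(13)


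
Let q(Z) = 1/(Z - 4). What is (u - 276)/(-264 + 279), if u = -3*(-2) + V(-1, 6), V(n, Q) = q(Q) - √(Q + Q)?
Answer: -539/30 - 2*√3/15 ≈ -18.198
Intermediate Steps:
q(Z) = 1/(-4 + Z)
V(n, Q) = 1/(-4 + Q) - √2*√Q (V(n, Q) = 1/(-4 + Q) - √(Q + Q) = 1/(-4 + Q) - √(2*Q) = 1/(-4 + Q) - √2*√Q)
u = 13/2 - 2*√3 (u = -3*(-2) + (1 + √2*√6*(4 - 1*6))/(-4 + 6) = 6 + (1 + √2*√6*(4 - 6))/2 = 6 + (1 + √2*√6*(-2))/2 = 6 + (1 - 4*√3)/2 = 6 + (½ - 2*√3) = 13/2 - 2*√3 ≈ 3.0359)
(u - 276)/(-264 + 279) = ((13/2 - 2*√3) - 276)/(-264 + 279) = (-539/2 - 2*√3)/15 = (-539/2 - 2*√3)*(1/15) = -539/30 - 2*√3/15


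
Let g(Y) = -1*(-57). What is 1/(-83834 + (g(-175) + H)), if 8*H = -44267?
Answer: -8/714483 ≈ -1.1197e-5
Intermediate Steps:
H = -44267/8 (H = (⅛)*(-44267) = -44267/8 ≈ -5533.4)
g(Y) = 57
1/(-83834 + (g(-175) + H)) = 1/(-83834 + (57 - 44267/8)) = 1/(-83834 - 43811/8) = 1/(-714483/8) = -8/714483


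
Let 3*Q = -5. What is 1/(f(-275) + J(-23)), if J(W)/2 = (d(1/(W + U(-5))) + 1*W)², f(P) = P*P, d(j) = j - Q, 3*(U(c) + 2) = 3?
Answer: 32/2449241 ≈ 1.3065e-5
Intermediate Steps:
Q = -5/3 (Q = (⅓)*(-5) = -5/3 ≈ -1.6667)
U(c) = -1 (U(c) = -2 + (⅓)*3 = -2 + 1 = -1)
d(j) = 5/3 + j (d(j) = j - 1*(-5/3) = j + 5/3 = 5/3 + j)
f(P) = P²
J(W) = 2*(5/3 + W + 1/(-1 + W))² (J(W) = 2*((5/3 + 1/(W - 1)) + 1*W)² = 2*((5/3 + 1/(-1 + W)) + W)² = 2*(5/3 + W + 1/(-1 + W))²)
1/(f(-275) + J(-23)) = 1/((-275)² + 2*(3 + (-1 - 23)*(5 + 3*(-23)))²/(9*(-1 - 23)²)) = 1/(75625 + (2/9)*(3 - 24*(5 - 69))²/(-24)²) = 1/(75625 + (2/9)*(1/576)*(3 - 24*(-64))²) = 1/(75625 + (2/9)*(1/576)*(3 + 1536)²) = 1/(75625 + (2/9)*(1/576)*1539²) = 1/(75625 + (2/9)*(1/576)*2368521) = 1/(75625 + 29241/32) = 1/(2449241/32) = 32/2449241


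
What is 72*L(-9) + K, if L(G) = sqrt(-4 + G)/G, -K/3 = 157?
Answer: -471 - 8*I*sqrt(13) ≈ -471.0 - 28.844*I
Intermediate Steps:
K = -471 (K = -3*157 = -471)
L(G) = sqrt(-4 + G)/G
72*L(-9) + K = 72*(sqrt(-4 - 9)/(-9)) - 471 = 72*(-I*sqrt(13)/9) - 471 = -8*I*sqrt(13) - 471 = -471 - 8*I*sqrt(13)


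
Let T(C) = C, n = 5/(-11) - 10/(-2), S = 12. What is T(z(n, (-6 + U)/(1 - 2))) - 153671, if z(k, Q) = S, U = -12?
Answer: -153659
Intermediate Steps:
n = 50/11 (n = 5*(-1/11) - 10*(-½) = -5/11 + 5 = 50/11 ≈ 4.5455)
z(k, Q) = 12
T(z(n, (-6 + U)/(1 - 2))) - 153671 = 12 - 153671 = -153659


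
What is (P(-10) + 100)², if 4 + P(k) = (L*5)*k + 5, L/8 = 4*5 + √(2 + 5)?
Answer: 63514201 + 6319200*√7 ≈ 8.0233e+7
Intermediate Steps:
L = 160 + 8*√7 (L = 8*(4*5 + √(2 + 5)) = 8*(20 + √7) = 160 + 8*√7 ≈ 181.17)
P(k) = 1 + k*(800 + 40*√7) (P(k) = -4 + (((160 + 8*√7)*5)*k + 5) = -4 + ((800 + 40*√7)*k + 5) = -4 + (k*(800 + 40*√7) + 5) = -4 + (5 + k*(800 + 40*√7)) = 1 + k*(800 + 40*√7))
(P(-10) + 100)² = ((1 + 40*(-10)*(20 + √7)) + 100)² = ((1 + (-8000 - 400*√7)) + 100)² = ((-7999 - 400*√7) + 100)² = (-7899 - 400*√7)²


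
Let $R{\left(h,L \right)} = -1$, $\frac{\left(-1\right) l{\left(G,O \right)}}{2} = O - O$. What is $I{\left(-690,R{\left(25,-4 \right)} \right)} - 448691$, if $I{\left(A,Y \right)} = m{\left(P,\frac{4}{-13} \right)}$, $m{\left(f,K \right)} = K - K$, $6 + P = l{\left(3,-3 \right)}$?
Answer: $-448691$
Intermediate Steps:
$l{\left(G,O \right)} = 0$ ($l{\left(G,O \right)} = - 2 \left(O - O\right) = \left(-2\right) 0 = 0$)
$P = -6$ ($P = -6 + 0 = -6$)
$m{\left(f,K \right)} = 0$
$I{\left(A,Y \right)} = 0$
$I{\left(-690,R{\left(25,-4 \right)} \right)} - 448691 = 0 - 448691 = -448691$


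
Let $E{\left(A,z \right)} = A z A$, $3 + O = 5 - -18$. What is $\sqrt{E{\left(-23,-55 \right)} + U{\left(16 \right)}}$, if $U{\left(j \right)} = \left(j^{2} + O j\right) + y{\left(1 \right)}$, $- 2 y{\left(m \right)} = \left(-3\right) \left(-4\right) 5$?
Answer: $i \sqrt{28549} \approx 168.96 i$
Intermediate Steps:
$O = 20$ ($O = -3 + \left(5 - -18\right) = -3 + \left(5 + 18\right) = -3 + 23 = 20$)
$y{\left(m \right)} = -30$ ($y{\left(m \right)} = - \frac{\left(-3\right) \left(-4\right) 5}{2} = - \frac{12 \cdot 5}{2} = \left(- \frac{1}{2}\right) 60 = -30$)
$E{\left(A,z \right)} = z A^{2}$
$U{\left(j \right)} = -30 + j^{2} + 20 j$ ($U{\left(j \right)} = \left(j^{2} + 20 j\right) - 30 = -30 + j^{2} + 20 j$)
$\sqrt{E{\left(-23,-55 \right)} + U{\left(16 \right)}} = \sqrt{- 55 \left(-23\right)^{2} + \left(-30 + 16^{2} + 20 \cdot 16\right)} = \sqrt{\left(-55\right) 529 + \left(-30 + 256 + 320\right)} = \sqrt{-29095 + 546} = \sqrt{-28549} = i \sqrt{28549}$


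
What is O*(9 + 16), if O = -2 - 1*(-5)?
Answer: 75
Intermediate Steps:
O = 3 (O = -2 + 5 = 3)
O*(9 + 16) = 3*(9 + 16) = 3*25 = 75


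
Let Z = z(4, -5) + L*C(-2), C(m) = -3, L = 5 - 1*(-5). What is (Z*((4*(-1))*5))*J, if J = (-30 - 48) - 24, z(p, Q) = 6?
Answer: -48960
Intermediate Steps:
L = 10 (L = 5 + 5 = 10)
J = -102 (J = -78 - 24 = -102)
Z = -24 (Z = 6 + 10*(-3) = 6 - 30 = -24)
(Z*((4*(-1))*5))*J = -24*4*(-1)*5*(-102) = -(-96)*5*(-102) = -24*(-20)*(-102) = 480*(-102) = -48960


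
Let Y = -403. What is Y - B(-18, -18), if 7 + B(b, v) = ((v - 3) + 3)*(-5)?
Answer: -486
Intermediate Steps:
B(b, v) = -7 - 5*v (B(b, v) = -7 + ((v - 3) + 3)*(-5) = -7 + ((-3 + v) + 3)*(-5) = -7 + v*(-5) = -7 - 5*v)
Y - B(-18, -18) = -403 - (-7 - 5*(-18)) = -403 - (-7 + 90) = -403 - 1*83 = -403 - 83 = -486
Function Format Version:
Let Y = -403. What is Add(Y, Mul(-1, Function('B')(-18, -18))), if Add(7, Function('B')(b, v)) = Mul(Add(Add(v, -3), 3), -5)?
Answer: -486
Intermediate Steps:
Function('B')(b, v) = Add(-7, Mul(-5, v)) (Function('B')(b, v) = Add(-7, Mul(Add(Add(v, -3), 3), -5)) = Add(-7, Mul(Add(Add(-3, v), 3), -5)) = Add(-7, Mul(v, -5)) = Add(-7, Mul(-5, v)))
Add(Y, Mul(-1, Function('B')(-18, -18))) = Add(-403, Mul(-1, Add(-7, Mul(-5, -18)))) = Add(-403, Mul(-1, Add(-7, 90))) = Add(-403, Mul(-1, 83)) = Add(-403, -83) = -486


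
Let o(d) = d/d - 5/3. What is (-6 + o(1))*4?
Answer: -80/3 ≈ -26.667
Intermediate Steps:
o(d) = -⅔ (o(d) = 1 - 5*⅓ = 1 - 5/3 = -⅔)
(-6 + o(1))*4 = (-6 - ⅔)*4 = -20/3*4 = -80/3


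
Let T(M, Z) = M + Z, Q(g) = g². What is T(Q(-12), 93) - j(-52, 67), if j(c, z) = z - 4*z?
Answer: 438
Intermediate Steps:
j(c, z) = -3*z
T(Q(-12), 93) - j(-52, 67) = ((-12)² + 93) - (-3)*67 = (144 + 93) - 1*(-201) = 237 + 201 = 438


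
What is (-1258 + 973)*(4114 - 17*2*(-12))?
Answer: -1288770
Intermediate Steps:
(-1258 + 973)*(4114 - 17*2*(-12)) = -285*(4114 - 34*(-12)) = -285*(4114 + 408) = -285*4522 = -1288770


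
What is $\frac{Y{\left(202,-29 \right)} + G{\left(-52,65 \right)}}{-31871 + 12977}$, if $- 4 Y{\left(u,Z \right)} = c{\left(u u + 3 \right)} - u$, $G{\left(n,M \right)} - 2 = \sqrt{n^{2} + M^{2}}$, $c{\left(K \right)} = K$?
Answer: $\frac{40597}{75576} - \frac{13 \sqrt{41}}{18894} \approx 0.53276$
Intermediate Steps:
$G{\left(n,M \right)} = 2 + \sqrt{M^{2} + n^{2}}$ ($G{\left(n,M \right)} = 2 + \sqrt{n^{2} + M^{2}} = 2 + \sqrt{M^{2} + n^{2}}$)
$Y{\left(u,Z \right)} = - \frac{3}{4} - \frac{u^{2}}{4} + \frac{u}{4}$ ($Y{\left(u,Z \right)} = - \frac{\left(u u + 3\right) - u}{4} = - \frac{\left(u^{2} + 3\right) - u}{4} = - \frac{\left(3 + u^{2}\right) - u}{4} = - \frac{3 + u^{2} - u}{4} = - \frac{3}{4} - \frac{u^{2}}{4} + \frac{u}{4}$)
$\frac{Y{\left(202,-29 \right)} + G{\left(-52,65 \right)}}{-31871 + 12977} = \frac{\left(- \frac{3}{4} - \frac{202^{2}}{4} + \frac{1}{4} \cdot 202\right) + \left(2 + \sqrt{65^{2} + \left(-52\right)^{2}}\right)}{-31871 + 12977} = \frac{\left(- \frac{3}{4} - 10201 + \frac{101}{2}\right) + \left(2 + \sqrt{4225 + 2704}\right)}{-18894} = \left(\left(- \frac{3}{4} - 10201 + \frac{101}{2}\right) + \left(2 + \sqrt{6929}\right)\right) \left(- \frac{1}{18894}\right) = \left(- \frac{40605}{4} + \left(2 + 13 \sqrt{41}\right)\right) \left(- \frac{1}{18894}\right) = \left(- \frac{40597}{4} + 13 \sqrt{41}\right) \left(- \frac{1}{18894}\right) = \frac{40597}{75576} - \frac{13 \sqrt{41}}{18894}$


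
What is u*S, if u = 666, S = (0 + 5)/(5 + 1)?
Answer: 555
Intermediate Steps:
S = 5/6 ≈ 0.83333
u*S = 666*(5/6) = 555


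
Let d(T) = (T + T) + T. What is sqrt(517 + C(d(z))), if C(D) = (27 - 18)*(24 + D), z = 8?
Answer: sqrt(949) ≈ 30.806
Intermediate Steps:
d(T) = 3*T (d(T) = 2*T + T = 3*T)
C(D) = 216 + 9*D (C(D) = 9*(24 + D) = 216 + 9*D)
sqrt(517 + C(d(z))) = sqrt(517 + (216 + 9*(3*8))) = sqrt(517 + (216 + 9*24)) = sqrt(517 + (216 + 216)) = sqrt(517 + 432) = sqrt(949)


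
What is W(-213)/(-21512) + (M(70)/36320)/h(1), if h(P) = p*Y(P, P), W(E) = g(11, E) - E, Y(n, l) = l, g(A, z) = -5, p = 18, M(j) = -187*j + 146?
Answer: -3237761/109872540 ≈ -0.029468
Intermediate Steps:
M(j) = 146 - 187*j
W(E) = -5 - E
h(P) = 18*P
W(-213)/(-21512) + (M(70)/36320)/h(1) = (-5 - 1*(-213))/(-21512) + ((146 - 187*70)/36320)/((18*1)) = (-5 + 213)*(-1/21512) + ((146 - 13090)*(1/36320))/18 = 208*(-1/21512) - 12944*1/36320*(1/18) = -26/2689 - 809/2270*1/18 = -26/2689 - 809/40860 = -3237761/109872540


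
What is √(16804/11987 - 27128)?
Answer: 2*I*√974442804771/11987 ≈ 164.7*I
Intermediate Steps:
√(16804/11987 - 27128) = √(-325166532/11987) = 2*I*√974442804771/11987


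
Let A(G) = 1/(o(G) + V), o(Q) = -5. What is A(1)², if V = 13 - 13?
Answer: 1/25 ≈ 0.040000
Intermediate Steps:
V = 0
A(G) = -⅕ (A(G) = 1/(-5 + 0) = 1/(-5) = -⅕)
A(1)² = (-⅕)² = 1/25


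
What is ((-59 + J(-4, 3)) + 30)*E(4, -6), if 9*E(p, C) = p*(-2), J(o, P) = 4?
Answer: 200/9 ≈ 22.222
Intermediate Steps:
E(p, C) = -2*p/9 (E(p, C) = (p*(-2))/9 = (-2*p)/9 = -2*p/9)
((-59 + J(-4, 3)) + 30)*E(4, -6) = ((-59 + 4) + 30)*(-2/9*4) = (-55 + 30)*(-8/9) = -25*(-8/9) = 200/9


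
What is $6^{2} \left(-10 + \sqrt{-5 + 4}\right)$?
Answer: $-360 + 36 i \approx -360.0 + 36.0 i$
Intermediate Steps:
$6^{2} \left(-10 + \sqrt{-5 + 4}\right) = 36 \left(-10 + \sqrt{-1}\right) = 36 \left(-10 + i\right) = -360 + 36 i$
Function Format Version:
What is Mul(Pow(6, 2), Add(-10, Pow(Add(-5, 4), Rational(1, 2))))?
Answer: Add(-360, Mul(36, I)) ≈ Add(-360.00, Mul(36.000, I))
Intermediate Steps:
Mul(Pow(6, 2), Add(-10, Pow(Add(-5, 4), Rational(1, 2)))) = Mul(36, Add(-10, Pow(-1, Rational(1, 2)))) = Mul(36, Add(-10, I)) = Add(-360, Mul(36, I))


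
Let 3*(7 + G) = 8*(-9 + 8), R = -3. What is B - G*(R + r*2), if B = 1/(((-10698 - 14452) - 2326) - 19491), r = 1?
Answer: -1362046/140901 ≈ -9.6667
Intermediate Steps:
G = -29/3 (G = -7 + (8*(-9 + 8))/3 = -7 + (8*(-1))/3 = -7 + (⅓)*(-8) = -7 - 8/3 = -29/3 ≈ -9.6667)
B = -1/46967 (B = 1/((-25150 - 2326) - 19491) = 1/(-27476 - 19491) = 1/(-46967) = -1/46967 ≈ -2.1292e-5)
B - G*(R + r*2) = -1/46967 - (-29)*(-3 + 1*2)/3 = -1/46967 - (-29)*(-3 + 2)/3 = -1/46967 - (-29)*(-1)/3 = -1/46967 - 1*29/3 = -1/46967 - 29/3 = -1362046/140901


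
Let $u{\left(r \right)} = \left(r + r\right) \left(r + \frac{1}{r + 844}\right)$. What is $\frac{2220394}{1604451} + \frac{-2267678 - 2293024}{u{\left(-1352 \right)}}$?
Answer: $\frac{1881300583011}{13794959525698} \approx 0.13638$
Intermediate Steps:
$u{\left(r \right)} = 2 r \left(r + \frac{1}{844 + r}\right)$
$\frac{2220394}{1604451} + \frac{-2267678 - 2293024}{u{\left(-1352 \right)}} = \frac{2220394}{1604451} + \frac{-2267678 - 2293024}{2 \left(-1352\right) \frac{1}{844 - 1352} \left(1 + \left(-1352\right)^{2} + 844 \left(-1352\right)\right)} = 2220394 \cdot \frac{1}{1604451} + \frac{-2267678 - 2293024}{2 \left(-1352\right) \frac{1}{-508} \left(1 + 1827904 - 1141088\right)} = \frac{2220394}{1604451} - \frac{4560702}{2 \left(-1352\right) \left(- \frac{1}{508}\right) 686817} = \frac{2220394}{1604451} - \frac{4560702}{\frac{464288292}{127}} = \frac{2220394}{1604451} - \frac{96534859}{77381382} = \frac{1881300583011}{13794959525698}$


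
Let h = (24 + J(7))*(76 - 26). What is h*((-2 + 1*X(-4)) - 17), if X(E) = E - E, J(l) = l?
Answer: -29450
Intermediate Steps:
X(E) = 0
h = 1550 (h = (24 + 7)*(76 - 26) = 31*50 = 1550)
h*((-2 + 1*X(-4)) - 17) = 1550*((-2 + 1*0) - 17) = 1550*((-2 + 0) - 17) = 1550*(-2 - 17) = 1550*(-19) = -29450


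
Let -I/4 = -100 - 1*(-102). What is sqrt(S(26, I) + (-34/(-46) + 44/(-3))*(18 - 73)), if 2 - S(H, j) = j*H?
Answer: sqrt(4646805)/69 ≈ 31.241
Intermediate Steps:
I = -8 (I = -4*(-100 - 1*(-102)) = -4*(-100 + 102) = -4*2 = -8)
S(H, j) = 2 - H*j (S(H, j) = 2 - j*H = 2 - H*j)
sqrt(S(26, I) + (-34/(-46) + 44/(-3))*(18 - 73)) = sqrt((2 - 1*26*(-8)) + (-34/(-46) + 44/(-3))*(18 - 73)) = sqrt((2 + 208) + (-34*(-1/46) + 44*(-1/3))*(-55)) = sqrt(210 + (17/23 - 44/3)*(-55)) = sqrt(210 - 961/69*(-55)) = sqrt(210 + 52855/69) = sqrt(67345/69) = sqrt(4646805)/69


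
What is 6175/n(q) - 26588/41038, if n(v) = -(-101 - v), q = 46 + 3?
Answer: 17261/426 ≈ 40.519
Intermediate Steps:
q = 49
n(v) = 101 + v
6175/n(q) - 26588/41038 = 6175/(101 + 49) - 26588/41038 = 6175/150 - 26588*1/41038 = 6175*(1/150) - 46/71 = 247/6 - 46/71 = 17261/426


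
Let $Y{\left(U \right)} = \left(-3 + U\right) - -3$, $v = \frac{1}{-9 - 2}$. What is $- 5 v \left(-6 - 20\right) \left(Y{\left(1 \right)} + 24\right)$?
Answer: $- \frac{3250}{11} \approx -295.45$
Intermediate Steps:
$v = - \frac{1}{11}$ ($v = \frac{1}{-11} = - \frac{1}{11} \approx -0.090909$)
$Y{\left(U \right)} = U$ ($Y{\left(U \right)} = \left(-3 + U\right) + 3 = U$)
$- 5 v \left(-6 - 20\right) \left(Y{\left(1 \right)} + 24\right) = \left(-5\right) \left(- \frac{1}{11}\right) \left(-6 - 20\right) \left(1 + 24\right) = \frac{5 \left(\left(-26\right) 25\right)}{11} = \frac{5}{11} \left(-650\right) = - \frac{3250}{11}$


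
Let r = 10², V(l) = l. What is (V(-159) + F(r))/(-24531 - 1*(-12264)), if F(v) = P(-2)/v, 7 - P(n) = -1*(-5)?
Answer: 7949/613350 ≈ 0.012960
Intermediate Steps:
r = 100
P(n) = 2 (P(n) = 7 - (-1)*(-5) = 7 - 1*5 = 7 - 5 = 2)
F(v) = 2/v
(V(-159) + F(r))/(-24531 - 1*(-12264)) = (-159 + 2/100)/(-24531 - 1*(-12264)) = (-159 + 2*(1/100))/(-24531 + 12264) = (-159 + 1/50)/(-12267) = -7949/50*(-1/12267) = 7949/613350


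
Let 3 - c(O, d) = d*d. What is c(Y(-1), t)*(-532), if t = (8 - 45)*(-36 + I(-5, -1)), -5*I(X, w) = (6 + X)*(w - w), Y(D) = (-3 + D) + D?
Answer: 943885572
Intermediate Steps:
Y(D) = -3 + 2*D
I(X, w) = 0 (I(X, w) = -(6 + X)*(w - w)/5 = -(6 + X)*0/5 = -⅕*0 = 0)
t = 1332 (t = (8 - 45)*(-36 + 0) = -37*(-36) = 1332)
c(O, d) = 3 - d² (c(O, d) = 3 - d*d = 3 - d²)
c(Y(-1), t)*(-532) = (3 - 1*1332²)*(-532) = (3 - 1*1774224)*(-532) = (3 - 1774224)*(-532) = -1774221*(-532) = 943885572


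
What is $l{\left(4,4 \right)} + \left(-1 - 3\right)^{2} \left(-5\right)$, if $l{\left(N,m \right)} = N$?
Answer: $-76$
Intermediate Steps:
$l{\left(4,4 \right)} + \left(-1 - 3\right)^{2} \left(-5\right) = 4 + \left(-1 - 3\right)^{2} \left(-5\right) = 4 + \left(-4\right)^{2} \left(-5\right) = 4 + 16 \left(-5\right) = 4 - 80 = -76$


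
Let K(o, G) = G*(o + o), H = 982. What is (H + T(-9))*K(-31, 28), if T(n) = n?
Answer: -1689128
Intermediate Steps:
K(o, G) = 2*G*o (K(o, G) = G*(2*o) = 2*G*o)
(H + T(-9))*K(-31, 28) = (982 - 9)*(2*28*(-31)) = 973*(-1736) = -1689128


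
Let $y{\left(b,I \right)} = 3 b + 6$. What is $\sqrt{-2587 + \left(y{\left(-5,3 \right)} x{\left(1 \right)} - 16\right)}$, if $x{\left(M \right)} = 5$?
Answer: $2 i \sqrt{662} \approx 51.459 i$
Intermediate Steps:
$y{\left(b,I \right)} = 6 + 3 b$
$\sqrt{-2587 + \left(y{\left(-5,3 \right)} x{\left(1 \right)} - 16\right)} = \sqrt{-2587 + \left(\left(6 + 3 \left(-5\right)\right) 5 - 16\right)} = \sqrt{-2587 + \left(\left(6 - 15\right) 5 - 16\right)} = \sqrt{-2587 - 61} = \sqrt{-2648} = 2 i \sqrt{662}$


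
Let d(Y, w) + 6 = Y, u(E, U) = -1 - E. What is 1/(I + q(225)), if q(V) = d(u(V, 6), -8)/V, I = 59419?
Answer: 225/13369043 ≈ 1.6830e-5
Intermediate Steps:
d(Y, w) = -6 + Y
q(V) = (-7 - V)/V (q(V) = (-6 + (-1 - V))/V = (-7 - V)/V)
1/(I + q(225)) = 1/(59419 + (-7 - 1*225)/225) = 1/(59419 + (-7 - 225)/225) = 1/(59419 + (1/225)*(-232)) = 1/(59419 - 232/225) = 1/(13369043/225) = 225/13369043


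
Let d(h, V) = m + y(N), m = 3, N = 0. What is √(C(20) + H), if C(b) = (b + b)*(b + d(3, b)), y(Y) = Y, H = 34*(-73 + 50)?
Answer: √138 ≈ 11.747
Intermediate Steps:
H = -782 (H = 34*(-23) = -782)
d(h, V) = 3 (d(h, V) = 3 + 0 = 3)
C(b) = 2*b*(3 + b) (C(b) = (b + b)*(b + 3) = (2*b)*(3 + b) = 2*b*(3 + b))
√(C(20) + H) = √(2*20*(3 + 20) - 782) = √(2*20*23 - 782) = √(920 - 782) = √138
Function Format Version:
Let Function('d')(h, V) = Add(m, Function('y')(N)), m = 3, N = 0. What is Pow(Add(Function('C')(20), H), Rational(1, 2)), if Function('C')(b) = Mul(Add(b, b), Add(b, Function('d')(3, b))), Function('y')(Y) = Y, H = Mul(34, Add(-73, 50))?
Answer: Pow(138, Rational(1, 2)) ≈ 11.747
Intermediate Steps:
H = -782 (H = Mul(34, -23) = -782)
Function('d')(h, V) = 3 (Function('d')(h, V) = Add(3, 0) = 3)
Function('C')(b) = Mul(2, b, Add(3, b)) (Function('C')(b) = Mul(Add(b, b), Add(b, 3)) = Mul(Mul(2, b), Add(3, b)) = Mul(2, b, Add(3, b)))
Pow(Add(Function('C')(20), H), Rational(1, 2)) = Pow(Add(Mul(2, 20, Add(3, 20)), -782), Rational(1, 2)) = Pow(Add(Mul(2, 20, 23), -782), Rational(1, 2)) = Pow(Add(920, -782), Rational(1, 2)) = Pow(138, Rational(1, 2))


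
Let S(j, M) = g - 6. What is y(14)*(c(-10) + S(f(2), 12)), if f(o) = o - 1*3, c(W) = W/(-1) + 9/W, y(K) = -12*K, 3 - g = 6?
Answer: -84/5 ≈ -16.800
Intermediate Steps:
g = -3 (g = 3 - 1*6 = 3 - 6 = -3)
c(W) = -W + 9/W (c(W) = W*(-1) + 9/W = -W + 9/W)
f(o) = -3 + o (f(o) = o - 3 = -3 + o)
S(j, M) = -9 (S(j, M) = -3 - 6 = -9)
y(14)*(c(-10) + S(f(2), 12)) = (-12*14)*((-1*(-10) + 9/(-10)) - 9) = -168*((10 + 9*(-⅒)) - 9) = -168*((10 - 9/10) - 9) = -168*(91/10 - 9) = -168*⅒ = -84/5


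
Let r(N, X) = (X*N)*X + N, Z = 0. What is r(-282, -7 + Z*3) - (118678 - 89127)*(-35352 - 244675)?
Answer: 8275063777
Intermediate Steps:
r(N, X) = N + N*X² (r(N, X) = (N*X)*X + N = N*X² + N = N + N*X²)
r(-282, -7 + Z*3) - (118678 - 89127)*(-35352 - 244675) = -282*(1 + (-7 + 0*3)²) - (118678 - 89127)*(-35352 - 244675) = -282*(1 + (-7 + 0)²) - 29551*(-280027) = -282*(1 + (-7)²) - 1*(-8275077877) = -282*(1 + 49) + 8275077877 = -282*50 + 8275077877 = -14100 + 8275077877 = 8275063777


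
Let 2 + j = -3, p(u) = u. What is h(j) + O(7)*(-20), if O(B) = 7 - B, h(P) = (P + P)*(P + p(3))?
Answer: 20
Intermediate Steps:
j = -5 (j = -2 - 3 = -5)
h(P) = 2*P*(3 + P) (h(P) = (P + P)*(P + 3) = (2*P)*(3 + P) = 2*P*(3 + P))
h(j) + O(7)*(-20) = 2*(-5)*(3 - 5) + (7 - 1*7)*(-20) = 2*(-5)*(-2) + (7 - 7)*(-20) = 20 + 0*(-20) = 20 + 0 = 20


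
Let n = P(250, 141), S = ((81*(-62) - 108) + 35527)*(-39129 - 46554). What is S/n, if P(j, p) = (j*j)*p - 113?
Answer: -2604506151/8812387 ≈ -295.55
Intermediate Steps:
S = -2604506151 (S = ((-5022 - 108) + 35527)*(-85683) = (-5130 + 35527)*(-85683) = 30397*(-85683) = -2604506151)
P(j, p) = -113 + p*j**2 (P(j, p) = j**2*p - 113 = p*j**2 - 113 = -113 + p*j**2)
n = 8812387 (n = -113 + 141*250**2 = -113 + 141*62500 = -113 + 8812500 = 8812387)
S/n = -2604506151/8812387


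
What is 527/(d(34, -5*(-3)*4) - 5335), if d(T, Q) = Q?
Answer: -527/5275 ≈ -0.099905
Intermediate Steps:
527/(d(34, -5*(-3)*4) - 5335) = 527/(-5*(-3)*4 - 5335) = 527/(15*4 - 5335) = 527/(60 - 5335) = 527/(-5275) = -1/5275*527 = -527/5275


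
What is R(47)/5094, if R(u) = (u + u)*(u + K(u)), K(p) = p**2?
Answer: 35344/849 ≈ 41.630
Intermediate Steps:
R(u) = 2*u*(u + u**2) (R(u) = (u + u)*(u + u**2) = (2*u)*(u + u**2) = 2*u*(u + u**2))
R(47)/5094 = (2*47**2*(1 + 47))/5094 = (2*2209*48)*(1/5094) = 212064*(1/5094) = 35344/849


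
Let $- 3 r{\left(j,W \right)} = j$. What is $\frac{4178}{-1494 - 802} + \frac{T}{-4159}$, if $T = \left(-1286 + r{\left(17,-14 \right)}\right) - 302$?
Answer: $- \frac{20575865}{14323596} \approx -1.4365$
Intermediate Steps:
$r{\left(j,W \right)} = - \frac{j}{3}$
$T = - \frac{4781}{3}$ ($T = \left(-1286 - \frac{17}{3}\right) - 302 = - \frac{3875}{3} - 302 = - \frac{4781}{3} \approx -1593.7$)
$\frac{4178}{-1494 - 802} + \frac{T}{-4159} = \frac{4178}{-1494 - 802} - \frac{4781}{3 \left(-4159\right)} = \frac{4178}{-1494 - 802} - - \frac{4781}{12477} = \frac{4178}{-2296} + \frac{4781}{12477} = 4178 \left(- \frac{1}{2296}\right) + \frac{4781}{12477} = - \frac{2089}{1148} + \frac{4781}{12477} = - \frac{20575865}{14323596}$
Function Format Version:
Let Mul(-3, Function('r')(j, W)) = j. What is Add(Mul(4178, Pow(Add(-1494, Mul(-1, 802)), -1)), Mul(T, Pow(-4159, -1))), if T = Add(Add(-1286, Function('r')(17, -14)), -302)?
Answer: Rational(-20575865, 14323596) ≈ -1.4365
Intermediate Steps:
Function('r')(j, W) = Mul(Rational(-1, 3), j)
T = Rational(-4781, 3) (T = Add(Add(-1286, Mul(Rational(-1, 3), 17)), -302) = Add(Add(-1286, Rational(-17, 3)), -302) = Add(Rational(-3875, 3), -302) = Rational(-4781, 3) ≈ -1593.7)
Add(Mul(4178, Pow(Add(-1494, Mul(-1, 802)), -1)), Mul(T, Pow(-4159, -1))) = Add(Mul(4178, Pow(Add(-1494, Mul(-1, 802)), -1)), Mul(Rational(-4781, 3), Pow(-4159, -1))) = Add(Mul(4178, Pow(Add(-1494, -802), -1)), Mul(Rational(-4781, 3), Rational(-1, 4159))) = Add(Mul(4178, Pow(-2296, -1)), Rational(4781, 12477)) = Add(Mul(4178, Rational(-1, 2296)), Rational(4781, 12477)) = Add(Rational(-2089, 1148), Rational(4781, 12477)) = Rational(-20575865, 14323596)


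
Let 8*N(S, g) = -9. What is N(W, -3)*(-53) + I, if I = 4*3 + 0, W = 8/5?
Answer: 573/8 ≈ 71.625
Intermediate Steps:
W = 8/5 (W = 8*(1/5) = 8/5 ≈ 1.6000)
N(S, g) = -9/8 (N(S, g) = (1/8)*(-9) = -9/8)
I = 12 (I = 12 + 0 = 12)
N(W, -3)*(-53) + I = -9/8*(-53) + 12 = 477/8 + 12 = 573/8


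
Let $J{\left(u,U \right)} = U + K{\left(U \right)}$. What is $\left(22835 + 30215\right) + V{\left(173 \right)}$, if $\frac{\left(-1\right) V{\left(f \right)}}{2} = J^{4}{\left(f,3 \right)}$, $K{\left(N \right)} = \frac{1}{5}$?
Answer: $\frac{33025178}{625} \approx 52840.0$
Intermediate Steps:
$K{\left(N \right)} = \frac{1}{5}$
$J{\left(u,U \right)} = \frac{1}{5} + U$ ($J{\left(u,U \right)} = U + \frac{1}{5} = \frac{1}{5} + U$)
$V{\left(f \right)} = - \frac{131072}{625}$ ($V{\left(f \right)} = - 2 \left(\frac{1}{5} + 3\right)^{4} = - 2 \left(\frac{16}{5}\right)^{4} = \left(-2\right) \frac{65536}{625} = - \frac{131072}{625}$)
$\left(22835 + 30215\right) + V{\left(173 \right)} = \left(22835 + 30215\right) - \frac{131072}{625} = 53050 - \frac{131072}{625} = \frac{33025178}{625}$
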